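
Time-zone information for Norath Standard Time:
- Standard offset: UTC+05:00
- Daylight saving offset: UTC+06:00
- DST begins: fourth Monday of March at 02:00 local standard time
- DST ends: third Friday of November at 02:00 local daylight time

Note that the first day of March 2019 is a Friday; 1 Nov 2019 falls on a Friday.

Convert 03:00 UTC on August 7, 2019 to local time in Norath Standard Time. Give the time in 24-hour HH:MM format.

1 March 2019 is a Friday, so the first Monday is March 4 and the fourth is March 25.
1 November 2019 is a Friday, so the first Friday is November 1 and the third is November 15.
At the standard offset (UTC+05:00), 03:00 UTC + 5h = 08:00 Norath Standard Time standard time.
The standard-time date in Norath Standard Time, August 7, 2019, falls between 25 March and 15 November, so daylight saving is in effect and Norath Standard Time is at UTC+06:00.
03:00 UTC + 6h = 09:00 local.

09:00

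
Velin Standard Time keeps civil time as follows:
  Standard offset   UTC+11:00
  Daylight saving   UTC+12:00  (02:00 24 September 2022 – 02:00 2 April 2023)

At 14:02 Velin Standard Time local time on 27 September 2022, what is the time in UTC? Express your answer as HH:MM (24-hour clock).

02:02

27 September 2022 falls between 24 September 2022 and 2 April 2023, so daylight saving is in effect and Velin Standard Time is at UTC+12:00.
14:02 local − 12h = 02:02 UTC.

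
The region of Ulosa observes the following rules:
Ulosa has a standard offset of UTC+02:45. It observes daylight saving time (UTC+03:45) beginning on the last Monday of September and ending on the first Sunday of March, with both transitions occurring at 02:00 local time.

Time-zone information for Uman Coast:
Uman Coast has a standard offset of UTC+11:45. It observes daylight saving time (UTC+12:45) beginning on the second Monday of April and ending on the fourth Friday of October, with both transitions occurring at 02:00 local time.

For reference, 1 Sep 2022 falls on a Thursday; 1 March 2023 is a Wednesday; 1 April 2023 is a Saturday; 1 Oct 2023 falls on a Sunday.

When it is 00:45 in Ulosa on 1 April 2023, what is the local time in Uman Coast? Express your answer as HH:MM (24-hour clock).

1 September 2022 is a Thursday, so Mondays fall on 5, 12, 19, 26; the last is September 26.
1 March 2023 is a Wednesday, so the first Sunday is March 5.
Daylight saving runs 26 September 2022 – 5 March 2023; 1 April 2023 is outside that window, so Ulosa is on standard time at UTC+02:45.
00:45 Ulosa − 2h45m = 22:00 UTC (rolling into the previous day, 31 March 2023).
1 April 2023 is a Saturday, so the first Monday is April 3 and the second is April 10.
1 October 2023 is a Sunday, so the first Friday is October 6 and the fourth is October 27.
At the standard offset (UTC+11:45), 22:00 UTC + 11h45m = 09:45 Uman Coast standard time (rolling into the next day, 1 April 2023).
The standard-time date in Uman Coast, 1 April 2023, is outside the daylight-saving period (10 April – 27 October), so Uman Coast is on standard time, UTC+11:45.
22:00 UTC + 11h45m = 09:45 Uman Coast (rolling into the next day, 1 April 2023).

09:45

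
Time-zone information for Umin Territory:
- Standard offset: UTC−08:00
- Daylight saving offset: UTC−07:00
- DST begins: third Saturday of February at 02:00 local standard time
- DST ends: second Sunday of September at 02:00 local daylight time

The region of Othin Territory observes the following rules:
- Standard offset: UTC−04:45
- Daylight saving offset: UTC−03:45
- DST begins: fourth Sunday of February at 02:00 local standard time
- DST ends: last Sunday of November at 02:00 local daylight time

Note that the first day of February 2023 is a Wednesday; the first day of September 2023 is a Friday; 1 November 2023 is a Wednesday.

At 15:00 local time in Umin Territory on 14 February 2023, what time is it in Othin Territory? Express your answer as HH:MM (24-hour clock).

1 February 2023 is a Wednesday, so the first Saturday is February 4 and the third is February 18.
1 September 2023 is a Friday, so the first Sunday is September 3 and the second is September 10.
Daylight saving runs 18 February – 10 September; 14 February 2023 is outside that window, so Umin Territory is on standard time at UTC−08:00.
15:00 Umin Territory + 8h = 23:00 UTC.
1 February 2023 is a Wednesday, so the first Sunday is February 5 and the fourth is February 26.
1 November 2023 is a Wednesday, so Sundays fall on 5, 12, 19, 26; the last is November 26.
At the standard offset (UTC−04:45), 23:00 UTC − 4h45m = 18:15 Othin Territory standard time.
The standard-time date in Othin Territory, 14 February 2023, is outside the daylight-saving period (26 February – 26 November), so Othin Territory is on standard time, UTC−04:45.
23:00 UTC − 4h45m = 18:15 Othin Territory.

18:15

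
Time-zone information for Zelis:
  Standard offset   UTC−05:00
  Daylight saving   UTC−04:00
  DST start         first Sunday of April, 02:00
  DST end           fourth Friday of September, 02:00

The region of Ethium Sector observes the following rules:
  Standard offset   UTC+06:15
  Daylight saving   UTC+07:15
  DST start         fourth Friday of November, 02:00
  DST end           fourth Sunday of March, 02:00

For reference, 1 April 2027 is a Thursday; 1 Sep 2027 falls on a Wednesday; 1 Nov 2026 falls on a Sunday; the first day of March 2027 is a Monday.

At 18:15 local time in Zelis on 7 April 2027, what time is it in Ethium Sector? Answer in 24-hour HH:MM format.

04:30

1 April 2027 is a Thursday, so the first Sunday is April 4.
1 September 2027 is a Wednesday, so the first Friday is September 3 and the fourth is September 24.
Daylight saving runs 4 April – 24 September; 7 April 2027 is inside that window, so Zelis is at UTC−04:00.
18:15 Zelis + 4h = 22:15 UTC.
1 November 2026 is a Sunday, so the first Friday is November 6 and the fourth is November 27.
1 March 2027 is a Monday, so the first Sunday is March 7 and the fourth is March 28.
At the standard offset (UTC+06:15), 22:15 UTC + 6h15m = 04:30 Ethium Sector standard time (rolling into the next day, 8 April 2027).
Daylight saving runs 27 November 2026 – 28 March 2027; the standard-time date in Ethium Sector, 8 April 2027, is outside that window, so Ethium Sector is on standard time at UTC+06:15.
22:15 UTC + 6h15m = 04:30 Ethium Sector (rolling into the next day, 8 April 2027).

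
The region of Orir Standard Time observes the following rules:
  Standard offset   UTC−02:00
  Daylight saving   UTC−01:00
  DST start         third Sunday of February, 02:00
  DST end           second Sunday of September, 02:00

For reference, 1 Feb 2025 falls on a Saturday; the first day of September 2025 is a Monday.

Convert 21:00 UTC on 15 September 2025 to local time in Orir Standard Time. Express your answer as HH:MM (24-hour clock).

1 February 2025 is a Saturday, so the first Sunday is February 2 and the third is February 16.
1 September 2025 is a Monday, so the first Sunday is September 7 and the second is September 14.
At the standard offset (UTC−02:00), 21:00 UTC − 2h = 19:00 Orir Standard Time standard time.
Daylight saving runs 16 February – 14 September; the standard-time date in Orir Standard Time, 15 September 2025, is outside that window, so Orir Standard Time is on standard time at UTC−02:00.
21:00 UTC − 2h = 19:00 local.

19:00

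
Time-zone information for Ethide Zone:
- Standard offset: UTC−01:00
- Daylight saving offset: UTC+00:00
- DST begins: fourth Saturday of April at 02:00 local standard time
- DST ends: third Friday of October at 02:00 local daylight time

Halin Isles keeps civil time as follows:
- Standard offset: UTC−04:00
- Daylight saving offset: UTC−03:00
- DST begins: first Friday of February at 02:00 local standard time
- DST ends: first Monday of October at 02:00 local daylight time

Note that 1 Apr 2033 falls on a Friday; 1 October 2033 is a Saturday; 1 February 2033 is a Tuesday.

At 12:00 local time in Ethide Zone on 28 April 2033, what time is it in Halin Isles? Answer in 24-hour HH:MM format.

1 April 2033 is a Friday, so the first Saturday is April 2 and the fourth is April 23.
1 October 2033 is a Saturday, so the first Friday is October 7 and the third is October 21.
Daylight saving runs 23 April – 21 October; 28 April 2033 is inside that window, so Ethide Zone is at UTC+00:00.
12:00 Ethide Zone − 0h = 12:00 UTC.
1 February 2033 is a Tuesday, so the first Friday is February 4.
1 October 2033 is a Saturday, so the first Monday is October 3.
At the standard offset (UTC−04:00), 12:00 UTC − 4h = 08:00 Halin Isles standard time.
The standard-time date in Halin Isles, 28 April 2033, falls between 4 February and 3 October, so daylight saving is in effect and Halin Isles is at UTC−03:00.
12:00 UTC − 3h = 09:00 Halin Isles.

09:00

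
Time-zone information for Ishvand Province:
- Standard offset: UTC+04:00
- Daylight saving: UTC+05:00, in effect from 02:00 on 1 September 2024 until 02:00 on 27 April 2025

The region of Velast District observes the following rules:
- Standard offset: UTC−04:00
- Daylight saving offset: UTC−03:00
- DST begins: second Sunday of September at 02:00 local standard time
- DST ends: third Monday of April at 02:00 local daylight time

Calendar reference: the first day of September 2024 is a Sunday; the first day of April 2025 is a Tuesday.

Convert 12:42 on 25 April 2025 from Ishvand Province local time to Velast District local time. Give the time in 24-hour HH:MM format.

03:42

25 April 2025 lies within the daylight-saving period (1 September 2024 – 27 April 2025), so Ishvand Province is on daylight time, UTC+05:00.
12:42 Ishvand Province − 5h = 07:42 UTC.
1 September 2024 is a Sunday, so the first Sunday is September 1 and the second is September 8.
1 April 2025 is a Tuesday, so the first Monday is April 7 and the third is April 21.
At the standard offset (UTC−04:00), 07:42 UTC − 4h = 03:42 Velast District standard time.
The standard-time date in Velast District, 25 April 2025, is outside the daylight-saving period (8 September 2024 – 21 April 2025), so Velast District is on standard time, UTC−04:00.
07:42 UTC − 4h = 03:42 Velast District.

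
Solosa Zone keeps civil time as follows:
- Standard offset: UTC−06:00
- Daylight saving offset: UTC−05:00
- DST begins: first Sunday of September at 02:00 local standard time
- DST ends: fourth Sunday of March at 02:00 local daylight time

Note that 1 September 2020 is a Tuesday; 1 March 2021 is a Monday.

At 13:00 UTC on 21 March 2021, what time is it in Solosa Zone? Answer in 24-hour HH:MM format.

08:00

1 September 2020 is a Tuesday, so the first Sunday is September 6.
1 March 2021 is a Monday, so the first Sunday is March 7 and the fourth is March 28.
At the standard offset (UTC−06:00), 13:00 UTC − 6h = 07:00 Solosa Zone standard time.
The standard-time date in Solosa Zone, 21 March 2021, falls between 6 September 2020 and 28 March 2021, so daylight saving is in effect and Solosa Zone is at UTC−05:00.
13:00 UTC − 5h = 08:00 local.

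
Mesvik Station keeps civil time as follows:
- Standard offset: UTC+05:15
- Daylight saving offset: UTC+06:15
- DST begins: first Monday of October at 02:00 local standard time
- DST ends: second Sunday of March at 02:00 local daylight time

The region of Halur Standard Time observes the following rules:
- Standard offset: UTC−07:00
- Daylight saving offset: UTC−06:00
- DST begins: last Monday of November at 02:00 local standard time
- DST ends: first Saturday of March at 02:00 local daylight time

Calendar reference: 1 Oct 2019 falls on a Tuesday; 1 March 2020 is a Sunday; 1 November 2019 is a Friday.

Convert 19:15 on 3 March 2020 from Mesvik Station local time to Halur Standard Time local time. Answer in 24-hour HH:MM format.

1 October 2019 is a Tuesday, so the first Monday is October 7.
1 March 2020 is a Sunday, so the first Sunday is March 1 and the second is March 8.
3 March 2020 lies within the daylight-saving period (7 October 2019 – 8 March 2020), so Mesvik Station is on daylight time, UTC+06:15.
19:15 Mesvik Station − 6h15m = 13:00 UTC.
1 November 2019 is a Friday, so Mondays fall on 4, 11, 18, 25; the last is November 25.
1 March 2020 is a Sunday, so the first Saturday is March 7.
At the standard offset (UTC−07:00), 13:00 UTC − 7h = 06:00 Halur Standard Time standard time.
Daylight saving runs 25 November 2019 – 7 March 2020; the standard-time date in Halur Standard Time, 3 March 2020, is inside that window, so Halur Standard Time is at UTC−06:00.
13:00 UTC − 6h = 07:00 Halur Standard Time.

07:00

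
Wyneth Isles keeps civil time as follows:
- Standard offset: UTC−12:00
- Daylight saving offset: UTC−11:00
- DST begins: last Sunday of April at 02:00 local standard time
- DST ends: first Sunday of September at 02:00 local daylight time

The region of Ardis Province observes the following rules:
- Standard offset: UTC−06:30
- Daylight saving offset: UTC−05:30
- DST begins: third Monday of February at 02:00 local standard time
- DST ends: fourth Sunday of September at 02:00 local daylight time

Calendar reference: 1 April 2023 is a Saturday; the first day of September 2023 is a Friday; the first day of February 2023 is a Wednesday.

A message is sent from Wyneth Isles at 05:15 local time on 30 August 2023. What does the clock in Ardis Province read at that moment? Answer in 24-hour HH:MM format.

1 April 2023 is a Saturday, so Sundays fall on 2, 9, 16, 23, 30; the last is April 30.
1 September 2023 is a Friday, so the first Sunday is September 3.
30 August 2023 falls between 30 April and 3 September, so daylight saving is in effect and Wyneth Isles is at UTC−11:00.
05:15 Wyneth Isles + 11h = 16:15 UTC.
1 February 2023 is a Wednesday, so the first Monday is February 6 and the third is February 20.
1 September 2023 is a Friday, so the first Sunday is September 3 and the fourth is September 24.
At the standard offset (UTC−06:30), 16:15 UTC − 6h30m = 09:45 Ardis Province standard time.
Daylight saving runs 20 February – 24 September; the standard-time date in Ardis Province, 30 August 2023, is inside that window, so Ardis Province is at UTC−05:30.
16:15 UTC − 5h30m = 10:45 Ardis Province.

10:45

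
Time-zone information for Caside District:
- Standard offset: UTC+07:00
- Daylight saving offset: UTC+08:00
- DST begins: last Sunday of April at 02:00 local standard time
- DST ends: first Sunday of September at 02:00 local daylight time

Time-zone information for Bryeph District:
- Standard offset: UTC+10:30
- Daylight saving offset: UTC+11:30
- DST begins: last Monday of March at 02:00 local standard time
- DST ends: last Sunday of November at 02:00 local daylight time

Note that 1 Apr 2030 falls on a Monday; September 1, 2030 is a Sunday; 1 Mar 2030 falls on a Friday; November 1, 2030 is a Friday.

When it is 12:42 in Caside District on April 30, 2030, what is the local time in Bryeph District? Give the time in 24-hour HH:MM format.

16:12

1 April 2030 is a Monday, so Sundays fall on 7, 14, 21, 28; the last is April 28.
1 September 2030 is a Sunday, so the first Sunday is September 1.
Daylight saving runs 28 April – 1 September; April 30, 2030 is inside that window, so Caside District is at UTC+08:00.
12:42 Caside District − 8h = 04:42 UTC.
1 March 2030 is a Friday, so Mondays fall on 4, 11, 18, 25; the last is March 25.
1 November 2030 is a Friday, so Sundays fall on 3, 10, 17, 24; the last is November 24.
At the standard offset (UTC+10:30), 04:42 UTC + 10h30m = 15:12 Bryeph District standard time.
Daylight saving runs 25 March – 24 November; the standard-time date in Bryeph District, April 30, 2030, is inside that window, so Bryeph District is at UTC+11:30.
04:42 UTC + 11h30m = 16:12 Bryeph District.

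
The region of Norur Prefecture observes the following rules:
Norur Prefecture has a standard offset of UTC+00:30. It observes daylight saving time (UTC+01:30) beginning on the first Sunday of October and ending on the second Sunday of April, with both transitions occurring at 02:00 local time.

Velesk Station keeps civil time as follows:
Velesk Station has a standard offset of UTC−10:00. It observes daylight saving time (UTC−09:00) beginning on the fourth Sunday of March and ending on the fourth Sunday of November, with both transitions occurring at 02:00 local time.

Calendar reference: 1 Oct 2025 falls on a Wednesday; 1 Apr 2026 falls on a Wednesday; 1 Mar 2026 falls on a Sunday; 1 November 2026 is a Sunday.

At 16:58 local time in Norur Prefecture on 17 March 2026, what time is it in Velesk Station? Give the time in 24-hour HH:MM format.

1 October 2025 is a Wednesday, so the first Sunday is October 5.
1 April 2026 is a Wednesday, so the first Sunday is April 5 and the second is April 12.
Daylight saving runs 5 October 2025 – 12 April 2026; 17 March 2026 is inside that window, so Norur Prefecture is at UTC+01:30.
16:58 Norur Prefecture − 1h30m = 15:28 UTC.
1 March 2026 is a Sunday, so the first Sunday is March 1 and the fourth is March 22.
1 November 2026 is a Sunday, so the first Sunday is November 1 and the fourth is November 22.
At the standard offset (UTC−10:00), 15:28 UTC − 10h = 05:28 Velesk Station standard time.
The standard-time date in Velesk Station, 17 March 2026, is outside the daylight-saving period (22 March – 22 November), so Velesk Station is on standard time, UTC−10:00.
15:28 UTC − 10h = 05:28 Velesk Station.

05:28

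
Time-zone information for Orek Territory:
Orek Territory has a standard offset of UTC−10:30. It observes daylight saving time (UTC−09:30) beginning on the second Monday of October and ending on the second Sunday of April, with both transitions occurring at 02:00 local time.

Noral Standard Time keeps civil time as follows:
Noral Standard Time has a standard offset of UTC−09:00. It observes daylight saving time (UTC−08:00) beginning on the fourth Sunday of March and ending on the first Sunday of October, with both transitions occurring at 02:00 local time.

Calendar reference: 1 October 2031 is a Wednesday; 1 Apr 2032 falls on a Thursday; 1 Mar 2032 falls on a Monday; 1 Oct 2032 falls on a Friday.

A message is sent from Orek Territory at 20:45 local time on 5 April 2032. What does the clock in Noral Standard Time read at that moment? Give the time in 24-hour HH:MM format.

22:15

1 October 2031 is a Wednesday, so the first Monday is October 6 and the second is October 13.
1 April 2032 is a Thursday, so the first Sunday is April 4 and the second is April 11.
5 April 2032 falls between 13 October 2031 and 11 April 2032, so daylight saving is in effect and Orek Territory is at UTC−09:30.
20:45 Orek Territory + 9h30m = 06:15 UTC (rolling into the next day, 6 April 2032).
1 March 2032 is a Monday, so the first Sunday is March 7 and the fourth is March 28.
1 October 2032 is a Friday, so the first Sunday is October 3.
At the standard offset (UTC−09:00), 06:15 UTC − 9h = 21:15 Noral Standard Time standard time (rolling into the previous day, 5 April 2032).
The standard-time date in Noral Standard Time, 5 April 2032, falls between 28 March and 3 October, so daylight saving is in effect and Noral Standard Time is at UTC−08:00.
06:15 UTC − 8h = 22:15 Noral Standard Time (rolling into the previous day, 5 April 2032).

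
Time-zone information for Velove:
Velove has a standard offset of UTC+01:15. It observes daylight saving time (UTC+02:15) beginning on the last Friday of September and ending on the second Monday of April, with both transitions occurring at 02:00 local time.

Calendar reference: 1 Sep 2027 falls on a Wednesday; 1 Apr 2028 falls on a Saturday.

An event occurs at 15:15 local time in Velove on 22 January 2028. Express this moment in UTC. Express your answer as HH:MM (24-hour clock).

1 September 2027 is a Wednesday, so Fridays fall on 3, 10, 17, 24; the last is September 24.
1 April 2028 is a Saturday, so the first Monday is April 3 and the second is April 10.
22 January 2028 falls between 24 September 2027 and 10 April 2028, so daylight saving is in effect and Velove is at UTC+02:15.
15:15 local − 2h15m = 13:00 UTC.

13:00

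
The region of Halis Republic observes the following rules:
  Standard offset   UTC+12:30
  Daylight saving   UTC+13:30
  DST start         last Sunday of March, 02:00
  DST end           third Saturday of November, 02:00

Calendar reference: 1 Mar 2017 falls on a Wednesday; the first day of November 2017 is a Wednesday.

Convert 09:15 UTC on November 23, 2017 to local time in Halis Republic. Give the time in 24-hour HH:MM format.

21:45

1 March 2017 is a Wednesday, so Sundays fall on 5, 12, 19, 26; the last is March 26.
1 November 2017 is a Wednesday, so the first Saturday is November 4 and the third is November 18.
At the standard offset (UTC+12:30), 09:15 UTC + 12h30m = 21:45 Halis Republic standard time.
Daylight saving runs 26 March – 18 November; the standard-time date in Halis Republic, November 23, 2017, is outside that window, so Halis Republic is on standard time at UTC+12:30.
09:15 UTC + 12h30m = 21:45 local.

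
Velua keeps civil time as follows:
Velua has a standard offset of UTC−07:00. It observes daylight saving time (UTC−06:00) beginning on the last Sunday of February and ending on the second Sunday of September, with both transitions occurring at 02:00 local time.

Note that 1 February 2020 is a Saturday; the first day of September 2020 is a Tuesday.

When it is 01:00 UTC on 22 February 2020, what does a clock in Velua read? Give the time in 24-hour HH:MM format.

18:00

1 February 2020 is a Saturday, so Sundays fall on 2, 9, 16, 23; the last is February 23.
1 September 2020 is a Tuesday, so the first Sunday is September 6 and the second is September 13.
At the standard offset (UTC−07:00), 01:00 UTC − 7h = 18:00 Velua standard time (rolling into the previous day, 21 February 2020).
The standard-time date in Velua, 21 February 2020, does not fall between 23 February and 13 September, so daylight saving is not in effect and Velua is at UTC−07:00.
01:00 UTC − 7h = 18:00 local (rolling into the previous day, 21 February 2020).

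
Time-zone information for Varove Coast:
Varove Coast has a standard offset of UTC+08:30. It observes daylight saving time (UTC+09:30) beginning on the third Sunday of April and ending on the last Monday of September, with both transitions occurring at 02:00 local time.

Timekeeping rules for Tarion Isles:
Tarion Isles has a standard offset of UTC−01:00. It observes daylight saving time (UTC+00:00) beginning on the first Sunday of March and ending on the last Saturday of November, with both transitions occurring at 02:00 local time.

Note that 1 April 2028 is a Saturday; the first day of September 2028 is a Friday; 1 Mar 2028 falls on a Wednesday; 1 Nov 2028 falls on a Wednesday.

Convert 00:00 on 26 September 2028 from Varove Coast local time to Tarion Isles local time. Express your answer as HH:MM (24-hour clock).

1 April 2028 is a Saturday, so the first Sunday is April 2 and the third is April 16.
1 September 2028 is a Friday, so Mondays fall on 4, 11, 18, 25; the last is September 25.
Daylight saving runs 16 April – 25 September; 26 September 2028 is outside that window, so Varove Coast is on standard time at UTC+08:30.
00:00 Varove Coast − 8h30m = 15:30 UTC (rolling into the previous day, 25 September 2028).
1 March 2028 is a Wednesday, so the first Sunday is March 5.
1 November 2028 is a Wednesday, so Saturdays fall on 4, 11, 18, 25; the last is November 25.
At the standard offset (UTC−01:00), 15:30 UTC − 1h = 14:30 Tarion Isles standard time.
The standard-time date in Tarion Isles, 25 September 2028, falls between 5 March and 25 November, so daylight saving is in effect and Tarion Isles is at UTC+00:00.
15:30 UTC + 0h = 15:30 Tarion Isles.

15:30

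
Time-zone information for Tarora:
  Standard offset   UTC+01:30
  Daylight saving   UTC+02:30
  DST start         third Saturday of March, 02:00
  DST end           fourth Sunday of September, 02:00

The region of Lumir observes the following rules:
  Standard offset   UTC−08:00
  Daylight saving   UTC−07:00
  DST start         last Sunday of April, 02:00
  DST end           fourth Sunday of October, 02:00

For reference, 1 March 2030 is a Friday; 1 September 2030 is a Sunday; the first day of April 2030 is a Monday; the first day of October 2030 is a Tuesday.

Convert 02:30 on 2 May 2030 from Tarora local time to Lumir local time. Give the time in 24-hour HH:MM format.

1 March 2030 is a Friday, so the first Saturday is March 2 and the third is March 16.
1 September 2030 is a Sunday, so the first Sunday is September 1 and the fourth is September 22.
Daylight saving runs 16 March – 22 September; 2 May 2030 is inside that window, so Tarora is at UTC+02:30.
02:30 Tarora − 2h30m = 00:00 UTC.
1 April 2030 is a Monday, so Sundays fall on 7, 14, 21, 28; the last is April 28.
1 October 2030 is a Tuesday, so the first Sunday is October 6 and the fourth is October 27.
At the standard offset (UTC−08:00), 00:00 UTC − 8h = 16:00 Lumir standard time (rolling into the previous day, 1 May 2030).
Daylight saving runs 28 April – 27 October; the standard-time date in Lumir, 1 May 2030, is inside that window, so Lumir is at UTC−07:00.
00:00 UTC − 7h = 17:00 Lumir (rolling into the previous day, 1 May 2030).

17:00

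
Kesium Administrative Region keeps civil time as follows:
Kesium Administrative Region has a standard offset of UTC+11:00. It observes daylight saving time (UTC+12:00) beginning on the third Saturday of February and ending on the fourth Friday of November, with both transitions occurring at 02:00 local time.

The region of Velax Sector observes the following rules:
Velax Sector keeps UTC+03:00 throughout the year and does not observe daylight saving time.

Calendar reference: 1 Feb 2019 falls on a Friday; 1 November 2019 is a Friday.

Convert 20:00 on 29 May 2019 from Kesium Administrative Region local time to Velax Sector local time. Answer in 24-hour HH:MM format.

1 February 2019 is a Friday, so the first Saturday is February 2 and the third is February 16.
1 November 2019 is a Friday, so the first Friday is November 1 and the fourth is November 22.
Daylight saving runs 16 February – 22 November; 29 May 2019 is inside that window, so Kesium Administrative Region is at UTC+12:00.
20:00 Kesium Administrative Region − 12h = 08:00 UTC.
Velax Sector stays on UTC+03:00 all year.
08:00 UTC + 3h = 11:00 Velax Sector.

11:00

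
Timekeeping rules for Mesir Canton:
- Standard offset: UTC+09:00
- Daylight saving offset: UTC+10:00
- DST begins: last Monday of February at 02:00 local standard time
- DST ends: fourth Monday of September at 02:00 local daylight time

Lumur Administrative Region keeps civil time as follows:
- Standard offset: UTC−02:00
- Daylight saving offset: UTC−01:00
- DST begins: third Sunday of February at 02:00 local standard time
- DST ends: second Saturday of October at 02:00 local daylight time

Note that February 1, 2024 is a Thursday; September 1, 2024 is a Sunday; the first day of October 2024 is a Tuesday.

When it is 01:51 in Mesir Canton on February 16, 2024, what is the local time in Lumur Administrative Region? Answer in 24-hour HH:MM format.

14:51

1 February 2024 is a Thursday, so Mondays fall on 5, 12, 19, 26; the last is February 26.
1 September 2024 is a Sunday, so the first Monday is September 2 and the fourth is September 23.
February 16, 2024 is outside the daylight-saving period (26 February – 23 September), so Mesir Canton is on standard time, UTC+09:00.
01:51 Mesir Canton − 9h = 16:51 UTC (rolling into the previous day, 15 February 2024).
1 February 2024 is a Thursday, so the first Sunday is February 4 and the third is February 18.
1 October 2024 is a Tuesday, so the first Saturday is October 5 and the second is October 12.
At the standard offset (UTC−02:00), 16:51 UTC − 2h = 14:51 Lumur Administrative Region standard time.
Daylight saving runs 18 February – 12 October; the standard-time date in Lumur Administrative Region, February 15, 2024, is outside that window, so Lumur Administrative Region is on standard time at UTC−02:00.
16:51 UTC − 2h = 14:51 Lumur Administrative Region.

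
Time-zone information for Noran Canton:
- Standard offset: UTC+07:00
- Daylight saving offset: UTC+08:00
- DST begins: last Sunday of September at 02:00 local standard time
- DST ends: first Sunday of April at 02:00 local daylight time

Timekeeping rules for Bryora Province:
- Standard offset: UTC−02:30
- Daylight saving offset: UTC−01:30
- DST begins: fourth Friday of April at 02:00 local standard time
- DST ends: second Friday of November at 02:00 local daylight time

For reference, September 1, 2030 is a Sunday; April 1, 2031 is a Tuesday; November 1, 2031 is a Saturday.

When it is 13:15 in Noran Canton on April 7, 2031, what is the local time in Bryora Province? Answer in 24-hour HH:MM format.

1 September 2030 is a Sunday, so Sundays fall on 1, 8, 15, 22, 29; the last is September 29.
1 April 2031 is a Tuesday, so the first Sunday is April 6.
April 7, 2031 is outside the daylight-saving period (29 September 2030 – 6 April 2031), so Noran Canton is on standard time, UTC+07:00.
13:15 Noran Canton − 7h = 06:15 UTC.
1 April 2031 is a Tuesday, so the first Friday is April 4 and the fourth is April 25.
1 November 2031 is a Saturday, so the first Friday is November 7 and the second is November 14.
At the standard offset (UTC−02:30), 06:15 UTC − 2h30m = 03:45 Bryora Province standard time.
The standard-time date in Bryora Province, April 7, 2031, is outside the daylight-saving period (25 April – 14 November), so Bryora Province is on standard time, UTC−02:30.
06:15 UTC − 2h30m = 03:45 Bryora Province.

03:45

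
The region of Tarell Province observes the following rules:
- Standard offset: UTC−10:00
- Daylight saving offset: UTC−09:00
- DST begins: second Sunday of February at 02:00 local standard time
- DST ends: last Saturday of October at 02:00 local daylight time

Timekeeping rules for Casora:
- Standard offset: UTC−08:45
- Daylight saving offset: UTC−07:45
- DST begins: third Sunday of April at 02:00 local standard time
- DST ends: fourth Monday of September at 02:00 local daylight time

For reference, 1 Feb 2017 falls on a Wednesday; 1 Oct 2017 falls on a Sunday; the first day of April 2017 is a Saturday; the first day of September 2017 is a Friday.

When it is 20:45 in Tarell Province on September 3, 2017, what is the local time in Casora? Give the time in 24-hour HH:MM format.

1 February 2017 is a Wednesday, so the first Sunday is February 5 and the second is February 12.
1 October 2017 is a Sunday, so Saturdays fall on 7, 14, 21, 28; the last is October 28.
September 3, 2017 lies within the daylight-saving period (12 February – 28 October), so Tarell Province is on daylight time, UTC−09:00.
20:45 Tarell Province + 9h = 05:45 UTC (rolling into the next day, 4 September 2017).
1 April 2017 is a Saturday, so the first Sunday is April 2 and the third is April 16.
1 September 2017 is a Friday, so the first Monday is September 4 and the fourth is September 25.
At the standard offset (UTC−08:45), 05:45 UTC − 8h45m = 21:00 Casora standard time (rolling into the previous day, 3 September 2017).
Daylight saving runs 16 April – 25 September; the standard-time date in Casora, September 3, 2017, is inside that window, so Casora is at UTC−07:45.
05:45 UTC − 7h45m = 22:00 Casora (rolling into the previous day, 3 September 2017).

22:00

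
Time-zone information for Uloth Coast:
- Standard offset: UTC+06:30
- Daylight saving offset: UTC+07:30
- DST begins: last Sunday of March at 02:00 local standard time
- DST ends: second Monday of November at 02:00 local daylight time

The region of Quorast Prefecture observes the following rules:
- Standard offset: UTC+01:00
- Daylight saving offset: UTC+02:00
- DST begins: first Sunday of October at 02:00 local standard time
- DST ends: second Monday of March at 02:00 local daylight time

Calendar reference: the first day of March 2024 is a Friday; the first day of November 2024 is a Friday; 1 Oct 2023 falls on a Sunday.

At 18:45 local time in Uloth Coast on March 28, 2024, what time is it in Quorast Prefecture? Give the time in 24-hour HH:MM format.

13:15

1 March 2024 is a Friday, so Sundays fall on 3, 10, 17, 24, 31; the last is March 31.
1 November 2024 is a Friday, so the first Monday is November 4 and the second is November 11.
March 28, 2024 is outside the daylight-saving period (31 March – 11 November), so Uloth Coast is on standard time, UTC+06:30.
18:45 Uloth Coast − 6h30m = 12:15 UTC.
1 October 2023 is a Sunday, so the first Sunday is October 1.
1 March 2024 is a Friday, so the first Monday is March 4 and the second is March 11.
At the standard offset (UTC+01:00), 12:15 UTC + 1h = 13:15 Quorast Prefecture standard time.
The standard-time date in Quorast Prefecture, March 28, 2024, is outside the daylight-saving period (1 October 2023 – 11 March 2024), so Quorast Prefecture is on standard time, UTC+01:00.
12:15 UTC + 1h = 13:15 Quorast Prefecture.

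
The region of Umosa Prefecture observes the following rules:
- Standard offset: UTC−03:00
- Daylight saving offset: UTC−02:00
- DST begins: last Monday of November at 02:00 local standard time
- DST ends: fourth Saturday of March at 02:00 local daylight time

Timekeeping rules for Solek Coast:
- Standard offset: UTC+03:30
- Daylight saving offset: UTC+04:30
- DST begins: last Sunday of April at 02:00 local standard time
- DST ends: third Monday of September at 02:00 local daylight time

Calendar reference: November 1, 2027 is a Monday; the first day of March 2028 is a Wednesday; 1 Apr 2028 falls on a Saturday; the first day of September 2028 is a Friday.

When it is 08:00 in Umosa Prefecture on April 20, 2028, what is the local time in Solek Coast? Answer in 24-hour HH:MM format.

1 November 2027 is a Monday, so Mondays fall on 1, 8, 15, 22, 29; the last is November 29.
1 March 2028 is a Wednesday, so the first Saturday is March 4 and the fourth is March 25.
April 20, 2028 does not fall between 29 November 2027 and 25 March 2028, so daylight saving is not in effect and Umosa Prefecture is at UTC−03:00.
08:00 Umosa Prefecture + 3h = 11:00 UTC.
1 April 2028 is a Saturday, so Sundays fall on 2, 9, 16, 23, 30; the last is April 30.
1 September 2028 is a Friday, so the first Monday is September 4 and the third is September 18.
At the standard offset (UTC+03:30), 11:00 UTC + 3h30m = 14:30 Solek Coast standard time.
Daylight saving runs 30 April – 18 September; the standard-time date in Solek Coast, April 20, 2028, is outside that window, so Solek Coast is on standard time at UTC+03:30.
11:00 UTC + 3h30m = 14:30 Solek Coast.

14:30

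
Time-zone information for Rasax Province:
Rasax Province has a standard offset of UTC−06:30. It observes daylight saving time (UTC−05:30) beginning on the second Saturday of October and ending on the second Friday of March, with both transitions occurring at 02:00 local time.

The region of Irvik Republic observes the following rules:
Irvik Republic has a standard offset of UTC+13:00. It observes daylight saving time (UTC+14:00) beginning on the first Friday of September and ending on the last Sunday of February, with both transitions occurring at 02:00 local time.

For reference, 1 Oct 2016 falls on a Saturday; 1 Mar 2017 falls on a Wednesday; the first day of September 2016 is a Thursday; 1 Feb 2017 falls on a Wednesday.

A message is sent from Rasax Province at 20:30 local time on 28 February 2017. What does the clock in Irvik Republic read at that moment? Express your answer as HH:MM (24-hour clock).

1 October 2016 is a Saturday, so the first Saturday is October 1 and the second is October 8.
1 March 2017 is a Wednesday, so the first Friday is March 3 and the second is March 10.
28 February 2017 lies within the daylight-saving period (8 October 2016 – 10 March 2017), so Rasax Province is on daylight time, UTC−05:30.
20:30 Rasax Province + 5h30m = 02:00 UTC (rolling into the next day, 1 March 2017).
1 September 2016 is a Thursday, so the first Friday is September 2.
1 February 2017 is a Wednesday, so Sundays fall on 5, 12, 19, 26; the last is February 26.
At the standard offset (UTC+13:00), 02:00 UTC + 13h = 15:00 Irvik Republic standard time.
The standard-time date in Irvik Republic, 1 March 2017, is outside the daylight-saving period (2 September 2016 – 26 February 2017), so Irvik Republic is on standard time, UTC+13:00.
02:00 UTC + 13h = 15:00 Irvik Republic.

15:00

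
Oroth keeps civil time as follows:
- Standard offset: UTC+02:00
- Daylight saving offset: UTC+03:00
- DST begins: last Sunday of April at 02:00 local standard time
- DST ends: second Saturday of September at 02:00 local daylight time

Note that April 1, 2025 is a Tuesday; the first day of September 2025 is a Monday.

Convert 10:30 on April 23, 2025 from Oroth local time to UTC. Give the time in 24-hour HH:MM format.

1 April 2025 is a Tuesday, so Sundays fall on 6, 13, 20, 27; the last is April 27.
1 September 2025 is a Monday, so the first Saturday is September 6 and the second is September 13.
April 23, 2025 is outside the daylight-saving period (27 April – 13 September), so Oroth is on standard time, UTC+02:00.
10:30 local − 2h = 08:30 UTC.

08:30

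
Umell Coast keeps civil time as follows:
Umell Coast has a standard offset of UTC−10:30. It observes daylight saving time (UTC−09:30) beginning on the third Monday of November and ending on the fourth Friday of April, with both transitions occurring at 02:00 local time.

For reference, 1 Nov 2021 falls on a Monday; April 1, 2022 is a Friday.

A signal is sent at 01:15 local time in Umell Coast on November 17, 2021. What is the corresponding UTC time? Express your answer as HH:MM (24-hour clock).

1 November 2021 is a Monday, so the first Monday is November 1 and the third is November 15.
1 April 2022 is a Friday, so the first Friday is April 1 and the fourth is April 22.
November 17, 2021 falls between 15 November 2021 and 22 April 2022, so daylight saving is in effect and Umell Coast is at UTC−09:30.
01:15 local + 9h30m = 10:45 UTC.

10:45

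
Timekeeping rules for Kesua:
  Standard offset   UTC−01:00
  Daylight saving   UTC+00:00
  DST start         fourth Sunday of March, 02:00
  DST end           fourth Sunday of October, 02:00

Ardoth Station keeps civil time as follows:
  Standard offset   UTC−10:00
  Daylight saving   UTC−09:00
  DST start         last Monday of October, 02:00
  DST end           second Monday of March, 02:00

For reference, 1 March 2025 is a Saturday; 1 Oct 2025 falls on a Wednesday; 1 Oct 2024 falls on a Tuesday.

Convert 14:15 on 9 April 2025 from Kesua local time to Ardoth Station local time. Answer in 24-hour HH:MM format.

1 March 2025 is a Saturday, so the first Sunday is March 2 and the fourth is March 23.
1 October 2025 is a Wednesday, so the first Sunday is October 5 and the fourth is October 26.
Daylight saving runs 23 March – 26 October; 9 April 2025 is inside that window, so Kesua is at UTC+00:00.
14:15 Kesua − 0h = 14:15 UTC.
1 October 2024 is a Tuesday, so Mondays fall on 7, 14, 21, 28; the last is October 28.
1 March 2025 is a Saturday, so the first Monday is March 3 and the second is March 10.
At the standard offset (UTC−10:00), 14:15 UTC − 10h = 04:15 Ardoth Station standard time.
The standard-time date in Ardoth Station, 9 April 2025, does not fall between 28 October 2024 and 10 March 2025, so daylight saving is not in effect and Ardoth Station is at UTC−10:00.
14:15 UTC − 10h = 04:15 Ardoth Station.

04:15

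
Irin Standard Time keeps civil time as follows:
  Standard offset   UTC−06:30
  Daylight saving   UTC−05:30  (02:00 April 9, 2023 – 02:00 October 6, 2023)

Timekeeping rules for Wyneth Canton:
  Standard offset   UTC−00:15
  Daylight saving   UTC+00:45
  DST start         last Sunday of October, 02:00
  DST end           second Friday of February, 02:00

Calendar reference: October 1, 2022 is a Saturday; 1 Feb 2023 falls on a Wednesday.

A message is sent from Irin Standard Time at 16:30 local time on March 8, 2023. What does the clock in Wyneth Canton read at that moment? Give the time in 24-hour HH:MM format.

22:45

Daylight saving runs 9 April – 6 October; March 8, 2023 is outside that window, so Irin Standard Time is on standard time at UTC−06:30.
16:30 Irin Standard Time + 6h30m = 23:00 UTC.
1 October 2022 is a Saturday, so Sundays fall on 2, 9, 16, 23, 30; the last is October 30.
1 February 2023 is a Wednesday, so the first Friday is February 3 and the second is February 10.
At the standard offset (UTC−00:15), 23:00 UTC − 0h15m = 22:45 Wyneth Canton standard time.
The standard-time date in Wyneth Canton, March 8, 2023, is outside the daylight-saving period (30 October 2022 – 10 February 2023), so Wyneth Canton is on standard time, UTC−00:15.
23:00 UTC − 0h15m = 22:45 Wyneth Canton.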